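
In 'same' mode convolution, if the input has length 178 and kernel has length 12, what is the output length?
'Same' mode returns an output with the same length as the input: 178

178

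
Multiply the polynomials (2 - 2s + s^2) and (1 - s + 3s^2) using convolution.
Ascending coefficients: a = [2, -2, 1], b = [1, -1, 3]. c[0] = 2×1 = 2; c[1] = 2×-1 + -2×1 = -4; c[2] = 2×3 + -2×-1 + 1×1 = 9; c[3] = -2×3 + 1×-1 = -7; c[4] = 1×3 = 3. Result coefficients: [2, -4, 9, -7, 3] → 2 - 4s + 9s^2 - 7s^3 + 3s^4

2 - 4s + 9s^2 - 7s^3 + 3s^4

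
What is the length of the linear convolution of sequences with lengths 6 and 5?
Linear/full convolution length: m + n - 1 = 6 + 5 - 1 = 10

10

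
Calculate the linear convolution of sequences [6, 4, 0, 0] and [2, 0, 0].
y[0] = 6×2 = 12; y[1] = 6×0 + 4×2 = 8; y[2] = 6×0 + 4×0 + 0×2 = 0; y[3] = 4×0 + 0×0 + 0×2 = 0; y[4] = 0×0 + 0×0 = 0; y[5] = 0×0 = 0

[12, 8, 0, 0, 0, 0]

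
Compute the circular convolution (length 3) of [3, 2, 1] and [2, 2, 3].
Use y[k] = Σ_j s[j]·t[(k-j) mod 3]. y[0] = 3×2 + 2×3 + 1×2 = 14; y[1] = 3×2 + 2×2 + 1×3 = 13; y[2] = 3×3 + 2×2 + 1×2 = 15. Result: [14, 13, 15]

[14, 13, 15]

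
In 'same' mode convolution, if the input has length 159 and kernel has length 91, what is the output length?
'Same' mode returns an output with the same length as the input: 159

159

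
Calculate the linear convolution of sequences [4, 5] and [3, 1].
y[0] = 4×3 = 12; y[1] = 4×1 + 5×3 = 19; y[2] = 5×1 = 5

[12, 19, 5]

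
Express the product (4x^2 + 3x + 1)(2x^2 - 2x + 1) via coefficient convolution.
Ascending coefficients: a = [1, 3, 4], b = [1, -2, 2]. c[0] = 1×1 = 1; c[1] = 1×-2 + 3×1 = 1; c[2] = 1×2 + 3×-2 + 4×1 = 0; c[3] = 3×2 + 4×-2 = -2; c[4] = 4×2 = 8. Result coefficients: [1, 1, 0, -2, 8] → 8x^4 - 2x^3 + x + 1

8x^4 - 2x^3 + x + 1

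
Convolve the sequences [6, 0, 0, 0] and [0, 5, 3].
y[0] = 6×0 = 0; y[1] = 6×5 + 0×0 = 30; y[2] = 6×3 + 0×5 + 0×0 = 18; y[3] = 0×3 + 0×5 + 0×0 = 0; y[4] = 0×3 + 0×5 = 0; y[5] = 0×3 = 0

[0, 30, 18, 0, 0, 0]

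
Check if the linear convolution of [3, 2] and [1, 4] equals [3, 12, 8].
Recompute linear convolution of [3, 2] and [1, 4]: y[0] = 3×1 = 3; y[1] = 3×4 + 2×1 = 14; y[2] = 2×4 = 8 → [3, 14, 8]. Compare to given [3, 12, 8]: they differ at index 1: given 12, correct 14, so answer: No

No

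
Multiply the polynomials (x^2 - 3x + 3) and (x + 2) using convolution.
Ascending coefficients: a = [3, -3, 1], b = [2, 1]. c[0] = 3×2 = 6; c[1] = 3×1 + -3×2 = -3; c[2] = -3×1 + 1×2 = -1; c[3] = 1×1 = 1. Result coefficients: [6, -3, -1, 1] → x^3 - x^2 - 3x + 6

x^3 - x^2 - 3x + 6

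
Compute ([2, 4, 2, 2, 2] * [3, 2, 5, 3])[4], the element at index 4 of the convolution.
Use y[k] = Σ_i a[i]·b[k-i] at k=4. y[4] = 4×3 + 2×5 + 2×2 + 2×3 = 32

32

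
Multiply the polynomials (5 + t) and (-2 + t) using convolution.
Ascending coefficients: a = [5, 1], b = [-2, 1]. c[0] = 5×-2 = -10; c[1] = 5×1 + 1×-2 = 3; c[2] = 1×1 = 1. Result coefficients: [-10, 3, 1] → -10 + 3t + t^2

-10 + 3t + t^2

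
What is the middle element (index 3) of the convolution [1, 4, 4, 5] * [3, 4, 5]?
Use y[k] = Σ_i a[i]·b[k-i] at k=3. y[3] = 4×5 + 4×4 + 5×3 = 51

51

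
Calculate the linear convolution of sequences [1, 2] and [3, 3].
y[0] = 1×3 = 3; y[1] = 1×3 + 2×3 = 9; y[2] = 2×3 = 6

[3, 9, 6]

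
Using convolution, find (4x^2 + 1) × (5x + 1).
Ascending coefficients: a = [1, 0, 4], b = [1, 5]. c[0] = 1×1 = 1; c[1] = 1×5 + 0×1 = 5; c[2] = 0×5 + 4×1 = 4; c[3] = 4×5 = 20. Result coefficients: [1, 5, 4, 20] → 20x^3 + 4x^2 + 5x + 1

20x^3 + 4x^2 + 5x + 1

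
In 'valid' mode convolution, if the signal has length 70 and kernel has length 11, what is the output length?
'Valid' mode counts only positions where the kernel fully overlaps the signal: m - n + 1 = 70 - 11 + 1 = 60

60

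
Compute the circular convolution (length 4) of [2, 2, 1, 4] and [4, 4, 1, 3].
Use y[k] = Σ_j s[j]·t[(k-j) mod 4]. y[0] = 2×4 + 2×3 + 1×1 + 4×4 = 31; y[1] = 2×4 + 2×4 + 1×3 + 4×1 = 23; y[2] = 2×1 + 2×4 + 1×4 + 4×3 = 26; y[3] = 2×3 + 2×1 + 1×4 + 4×4 = 28. Result: [31, 23, 26, 28]

[31, 23, 26, 28]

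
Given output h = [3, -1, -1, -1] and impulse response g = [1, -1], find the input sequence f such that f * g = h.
Deconvolve h=[3, -1, -1, -1] by g=[1, -1]. Since g[0]=1, solve forward: f[0] = h[0] / 1 = 3; f[1] = (h[1] - 3×-1) / 1 = 2; f[2] = (h[2] - 2×-1) / 1 = 1. So f = [3, 2, 1]. Check by forward convolution: h[0] = 3×1 = 3; h[1] = 3×-1 + 2×1 = -1; h[2] = 2×-1 + 1×1 = -1; h[3] = 1×-1 = -1

[3, 2, 1]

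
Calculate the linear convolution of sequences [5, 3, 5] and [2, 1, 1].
y[0] = 5×2 = 10; y[1] = 5×1 + 3×2 = 11; y[2] = 5×1 + 3×1 + 5×2 = 18; y[3] = 3×1 + 5×1 = 8; y[4] = 5×1 = 5

[10, 11, 18, 8, 5]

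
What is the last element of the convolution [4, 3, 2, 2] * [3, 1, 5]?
Use y[k] = Σ_i a[i]·b[k-i] at k=5. y[5] = 2×5 = 10

10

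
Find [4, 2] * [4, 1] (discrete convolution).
y[0] = 4×4 = 16; y[1] = 4×1 + 2×4 = 12; y[2] = 2×1 = 2

[16, 12, 2]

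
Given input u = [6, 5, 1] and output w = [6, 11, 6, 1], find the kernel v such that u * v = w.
Output length 4 = len(u) + len(v) - 1 ⇒ len(v) = 2. Solve v forward using v[k] = (w[k] - Σ_{i≥1} u[i]·v[k-i]) / u[0]: v[0] = w[0] / u[0] = 6 / 6 = 1; v[1] = (w[1] - 5×1) / u[0] = (11 - 5×1) / 6 = 1. So v = [1, 1]. Forward-check [6, 5, 1] * [1, 1]: w[0] = 6×1 = 6; w[1] = 6×1 + 5×1 = 11; w[2] = 5×1 + 1×1 = 6; w[3] = 1×1 = 1 → [6, 11, 6, 1] ✓

[1, 1]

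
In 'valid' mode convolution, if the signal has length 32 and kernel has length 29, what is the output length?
'Valid' mode counts only positions where the kernel fully overlaps the signal: m - n + 1 = 32 - 29 + 1 = 4

4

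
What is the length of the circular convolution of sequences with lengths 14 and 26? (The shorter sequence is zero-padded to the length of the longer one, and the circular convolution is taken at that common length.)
Circular convolution (zero-padding the shorter input) has length max(m, n) = max(14, 26) = 26

26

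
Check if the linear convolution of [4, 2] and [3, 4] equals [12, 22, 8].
Recompute linear convolution of [4, 2] and [3, 4]: y[0] = 4×3 = 12; y[1] = 4×4 + 2×3 = 22; y[2] = 2×4 = 8 → [12, 22, 8]. Given [12, 22, 8] matches, so answer: Yes

Yes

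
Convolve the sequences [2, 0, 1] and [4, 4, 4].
y[0] = 2×4 = 8; y[1] = 2×4 + 0×4 = 8; y[2] = 2×4 + 0×4 + 1×4 = 12; y[3] = 0×4 + 1×4 = 4; y[4] = 1×4 = 4

[8, 8, 12, 4, 4]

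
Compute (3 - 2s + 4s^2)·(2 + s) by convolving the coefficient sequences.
Ascending coefficients: a = [3, -2, 4], b = [2, 1]. c[0] = 3×2 = 6; c[1] = 3×1 + -2×2 = -1; c[2] = -2×1 + 4×2 = 6; c[3] = 4×1 = 4. Result coefficients: [6, -1, 6, 4] → 6 - s + 6s^2 + 4s^3

6 - s + 6s^2 + 4s^3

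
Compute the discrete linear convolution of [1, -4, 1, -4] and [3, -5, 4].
y[0] = 1×3 = 3; y[1] = 1×-5 + -4×3 = -17; y[2] = 1×4 + -4×-5 + 1×3 = 27; y[3] = -4×4 + 1×-5 + -4×3 = -33; y[4] = 1×4 + -4×-5 = 24; y[5] = -4×4 = -16

[3, -17, 27, -33, 24, -16]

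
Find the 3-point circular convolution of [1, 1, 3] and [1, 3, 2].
Use y[k] = Σ_j a[j]·b[(k-j) mod 3]. y[0] = 1×1 + 1×2 + 3×3 = 12; y[1] = 1×3 + 1×1 + 3×2 = 10; y[2] = 1×2 + 1×3 + 3×1 = 8. Result: [12, 10, 8]

[12, 10, 8]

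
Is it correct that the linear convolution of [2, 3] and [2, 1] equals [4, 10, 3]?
Recompute linear convolution of [2, 3] and [2, 1]: y[0] = 2×2 = 4; y[1] = 2×1 + 3×2 = 8; y[2] = 3×1 = 3 → [4, 8, 3]. Compare to given [4, 10, 3]: they differ at index 1: given 10, correct 8, so answer: No

No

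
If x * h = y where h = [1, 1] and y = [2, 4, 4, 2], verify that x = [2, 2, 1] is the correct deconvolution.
Forward-compute [2, 2, 1] * [1, 1]: y[0] = 2×1 = 2; y[1] = 2×1 + 2×1 = 4; y[2] = 2×1 + 1×1 = 3; y[3] = 1×1 = 1 → [2, 4, 3, 1]. Does not match given y = [2, 4, 4, 2].

Not verified. [2, 2, 1] * [1, 1] = [2, 4, 3, 1], which differs from [2, 4, 4, 2] at index 2.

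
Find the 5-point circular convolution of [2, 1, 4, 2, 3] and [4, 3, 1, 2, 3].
Use y[k] = Σ_j x[j]·h[(k-j) mod 5]. y[0] = 2×4 + 1×3 + 4×2 + 2×1 + 3×3 = 30; y[1] = 2×3 + 1×4 + 4×3 + 2×2 + 3×1 = 29; y[2] = 2×1 + 1×3 + 4×4 + 2×3 + 3×2 = 33; y[3] = 2×2 + 1×1 + 4×3 + 2×4 + 3×3 = 34; y[4] = 2×3 + 1×2 + 4×1 + 2×3 + 3×4 = 30. Result: [30, 29, 33, 34, 30]

[30, 29, 33, 34, 30]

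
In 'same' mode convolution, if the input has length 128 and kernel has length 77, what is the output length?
'Same' mode returns an output with the same length as the input: 128

128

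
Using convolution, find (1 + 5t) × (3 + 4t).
Ascending coefficients: a = [1, 5], b = [3, 4]. c[0] = 1×3 = 3; c[1] = 1×4 + 5×3 = 19; c[2] = 5×4 = 20. Result coefficients: [3, 19, 20] → 3 + 19t + 20t^2

3 + 19t + 20t^2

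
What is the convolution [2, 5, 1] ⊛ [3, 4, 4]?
y[0] = 2×3 = 6; y[1] = 2×4 + 5×3 = 23; y[2] = 2×4 + 5×4 + 1×3 = 31; y[3] = 5×4 + 1×4 = 24; y[4] = 1×4 = 4

[6, 23, 31, 24, 4]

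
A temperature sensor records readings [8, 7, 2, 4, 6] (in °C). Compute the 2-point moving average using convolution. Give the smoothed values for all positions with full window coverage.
2-point moving average kernel = [1, 1]. Apply in 'valid' mode (full window coverage): avg[0] = (8 + 7) / 2 = 7.5; avg[1] = (7 + 2) / 2 = 4.5; avg[2] = (2 + 4) / 2 = 3.0; avg[3] = (4 + 6) / 2 = 5.0. Smoothed values: [7.5, 4.5, 3.0, 5.0]

[7.5, 4.5, 3.0, 5.0]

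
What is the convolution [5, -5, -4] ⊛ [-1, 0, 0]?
y[0] = 5×-1 = -5; y[1] = 5×0 + -5×-1 = 5; y[2] = 5×0 + -5×0 + -4×-1 = 4; y[3] = -5×0 + -4×0 = 0; y[4] = -4×0 = 0

[-5, 5, 4, 0, 0]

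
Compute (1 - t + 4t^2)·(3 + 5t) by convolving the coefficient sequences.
Ascending coefficients: a = [1, -1, 4], b = [3, 5]. c[0] = 1×3 = 3; c[1] = 1×5 + -1×3 = 2; c[2] = -1×5 + 4×3 = 7; c[3] = 4×5 = 20. Result coefficients: [3, 2, 7, 20] → 3 + 2t + 7t^2 + 20t^3

3 + 2t + 7t^2 + 20t^3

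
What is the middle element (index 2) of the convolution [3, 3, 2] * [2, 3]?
Use y[k] = Σ_i a[i]·b[k-i] at k=2. y[2] = 3×3 + 2×2 = 13

13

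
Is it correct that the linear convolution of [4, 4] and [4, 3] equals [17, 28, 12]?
Recompute linear convolution of [4, 4] and [4, 3]: y[0] = 4×4 = 16; y[1] = 4×3 + 4×4 = 28; y[2] = 4×3 = 12 → [16, 28, 12]. Compare to given [17, 28, 12]: they differ at index 0: given 17, correct 16, so answer: No

No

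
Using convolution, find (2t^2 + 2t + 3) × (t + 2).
Ascending coefficients: a = [3, 2, 2], b = [2, 1]. c[0] = 3×2 = 6; c[1] = 3×1 + 2×2 = 7; c[2] = 2×1 + 2×2 = 6; c[3] = 2×1 = 2. Result coefficients: [6, 7, 6, 2] → 2t^3 + 6t^2 + 7t + 6

2t^3 + 6t^2 + 7t + 6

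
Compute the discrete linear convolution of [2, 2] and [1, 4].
y[0] = 2×1 = 2; y[1] = 2×4 + 2×1 = 10; y[2] = 2×4 = 8

[2, 10, 8]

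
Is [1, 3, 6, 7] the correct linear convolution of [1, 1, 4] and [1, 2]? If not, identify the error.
Recompute linear convolution of [1, 1, 4] and [1, 2]: y[0] = 1×1 = 1; y[1] = 1×2 + 1×1 = 3; y[2] = 1×2 + 4×1 = 6; y[3] = 4×2 = 8 → [1, 3, 6, 8]. Compare to given [1, 3, 6, 7]: they differ at index 3: given 7, correct 8, so answer: No

No. Error at index 3: given 7, correct 8.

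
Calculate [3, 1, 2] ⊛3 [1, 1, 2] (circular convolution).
Use y[k] = Σ_j f[j]·g[(k-j) mod 3]. y[0] = 3×1 + 1×2 + 2×1 = 7; y[1] = 3×1 + 1×1 + 2×2 = 8; y[2] = 3×2 + 1×1 + 2×1 = 9. Result: [7, 8, 9]

[7, 8, 9]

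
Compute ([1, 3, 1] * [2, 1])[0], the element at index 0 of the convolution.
Use y[k] = Σ_i a[i]·b[k-i] at k=0. y[0] = 1×2 = 2

2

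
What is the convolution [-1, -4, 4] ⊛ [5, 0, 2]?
y[0] = -1×5 = -5; y[1] = -1×0 + -4×5 = -20; y[2] = -1×2 + -4×0 + 4×5 = 18; y[3] = -4×2 + 4×0 = -8; y[4] = 4×2 = 8

[-5, -20, 18, -8, 8]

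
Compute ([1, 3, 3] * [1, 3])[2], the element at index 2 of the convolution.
Use y[k] = Σ_i a[i]·b[k-i] at k=2. y[2] = 3×3 + 3×1 = 12

12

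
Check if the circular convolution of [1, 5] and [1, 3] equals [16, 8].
Recompute circular convolution of [1, 5] and [1, 3]: y[0] = 1×1 + 5×3 = 16; y[1] = 1×3 + 5×1 = 8 → [16, 8]. Given [16, 8] matches, so answer: Yes

Yes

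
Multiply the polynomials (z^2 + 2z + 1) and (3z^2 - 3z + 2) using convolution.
Ascending coefficients: a = [1, 2, 1], b = [2, -3, 3]. c[0] = 1×2 = 2; c[1] = 1×-3 + 2×2 = 1; c[2] = 1×3 + 2×-3 + 1×2 = -1; c[3] = 2×3 + 1×-3 = 3; c[4] = 1×3 = 3. Result coefficients: [2, 1, -1, 3, 3] → 3z^4 + 3z^3 - z^2 + z + 2

3z^4 + 3z^3 - z^2 + z + 2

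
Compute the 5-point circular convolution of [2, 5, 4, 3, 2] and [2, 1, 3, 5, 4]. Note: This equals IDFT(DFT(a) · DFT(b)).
Either evaluate y[k] = Σ_j a[j]·b[(k-j) mod 5] directly, or use IDFT(DFT(a) · DFT(b)). y[0] = 2×2 + 5×4 + 4×5 + 3×3 + 2×1 = 55; y[1] = 2×1 + 5×2 + 4×4 + 3×5 + 2×3 = 49; y[2] = 2×3 + 5×1 + 4×2 + 3×4 + 2×5 = 41; y[3] = 2×5 + 5×3 + 4×1 + 3×2 + 2×4 = 43; y[4] = 2×4 + 5×5 + 4×3 + 3×1 + 2×2 = 52. Result: [55, 49, 41, 43, 52]

[55, 49, 41, 43, 52]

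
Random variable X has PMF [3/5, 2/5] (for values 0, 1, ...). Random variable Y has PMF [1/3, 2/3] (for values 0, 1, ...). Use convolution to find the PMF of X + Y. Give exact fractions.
P(X+Y=k) = Σ_i P(X=i)·P(Y=k-i) — a convolution of [3/5, 2/5] and [1/3, 2/3]. P(X+Y=0) = (3/5)×(1/3) = 1/5; P(X+Y=1) = (3/5)×(2/3) + (2/5)×(1/3) = 2/5 + 2/15 = 8/15; P(X+Y=2) = (2/5)×(2/3) = 4/15. PMF: [1/5, 8/15, 4/15] (sums to 1 ✓)

[1/5, 8/15, 4/15]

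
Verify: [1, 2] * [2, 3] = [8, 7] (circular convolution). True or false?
Recompute circular convolution of [1, 2] and [2, 3]: y[0] = 1×2 + 2×3 = 8; y[1] = 1×3 + 2×2 = 7 → [8, 7]. Given [8, 7] matches, so answer: Yes

Yes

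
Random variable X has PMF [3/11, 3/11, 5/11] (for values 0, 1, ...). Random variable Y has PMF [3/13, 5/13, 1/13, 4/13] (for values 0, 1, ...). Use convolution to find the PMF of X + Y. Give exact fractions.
P(X+Y=k) = Σ_i P(X=i)·P(Y=k-i) — a convolution of [3/11, 3/11, 5/11] and [3/13, 5/13, 1/13, 4/13]. P(X+Y=0) = (3/11)×(3/13) = 9/143; P(X+Y=1) = (3/11)×(5/13) + (3/11)×(3/13) = 15/143 + 9/143 = 24/143; P(X+Y=2) = (3/11)×(1/13) + (3/11)×(5/13) + (5/11)×(3/13) = 3/143 + 15/143 + 15/143 = 3/13; P(X+Y=3) = (3/11)×(4/13) + (3/11)×(1/13) + (5/11)×(5/13) = 12/143 + 3/143 + 25/143 = 40/143; P(X+Y=4) = (3/11)×(4/13) + (5/11)×(1/13) = 12/143 + 5/143 = 17/143; P(X+Y=5) = (5/11)×(4/13) = 20/143. PMF: [9/143, 24/143, 3/13, 40/143, 17/143, 20/143] (sums to 1 ✓)

[9/143, 24/143, 3/13, 40/143, 17/143, 20/143]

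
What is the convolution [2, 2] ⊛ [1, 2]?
y[0] = 2×1 = 2; y[1] = 2×2 + 2×1 = 6; y[2] = 2×2 = 4

[2, 6, 4]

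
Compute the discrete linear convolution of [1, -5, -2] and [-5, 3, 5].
y[0] = 1×-5 = -5; y[1] = 1×3 + -5×-5 = 28; y[2] = 1×5 + -5×3 + -2×-5 = 0; y[3] = -5×5 + -2×3 = -31; y[4] = -2×5 = -10

[-5, 28, 0, -31, -10]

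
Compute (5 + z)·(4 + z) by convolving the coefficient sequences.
Ascending coefficients: a = [5, 1], b = [4, 1]. c[0] = 5×4 = 20; c[1] = 5×1 + 1×4 = 9; c[2] = 1×1 = 1. Result coefficients: [20, 9, 1] → 20 + 9z + z^2

20 + 9z + z^2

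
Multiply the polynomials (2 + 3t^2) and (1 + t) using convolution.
Ascending coefficients: a = [2, 0, 3], b = [1, 1]. c[0] = 2×1 = 2; c[1] = 2×1 + 0×1 = 2; c[2] = 0×1 + 3×1 = 3; c[3] = 3×1 = 3. Result coefficients: [2, 2, 3, 3] → 2 + 2t + 3t^2 + 3t^3

2 + 2t + 3t^2 + 3t^3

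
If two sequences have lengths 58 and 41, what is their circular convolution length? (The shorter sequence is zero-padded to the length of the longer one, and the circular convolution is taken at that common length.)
Circular convolution (zero-padding the shorter input) has length max(m, n) = max(58, 41) = 58

58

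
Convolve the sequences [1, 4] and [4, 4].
y[0] = 1×4 = 4; y[1] = 1×4 + 4×4 = 20; y[2] = 4×4 = 16

[4, 20, 16]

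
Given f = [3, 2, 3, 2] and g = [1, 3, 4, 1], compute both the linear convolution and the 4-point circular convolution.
Linear: y_lin[0] = 3×1 = 3; y_lin[1] = 3×3 + 2×1 = 11; y_lin[2] = 3×4 + 2×3 + 3×1 = 21; y_lin[3] = 3×1 + 2×4 + 3×3 + 2×1 = 22; y_lin[4] = 2×1 + 3×4 + 2×3 = 20; y_lin[5] = 3×1 + 2×4 = 11; y_lin[6] = 2×1 = 2 → [3, 11, 21, 22, 20, 11, 2]. Circular (length 4): y[0] = 3×1 + 2×1 + 3×4 + 2×3 = 23; y[1] = 3×3 + 2×1 + 3×1 + 2×4 = 22; y[2] = 3×4 + 2×3 + 3×1 + 2×1 = 23; y[3] = 3×1 + 2×4 + 3×3 + 2×1 = 22 → [23, 22, 23, 22]

Linear: [3, 11, 21, 22, 20, 11, 2], Circular: [23, 22, 23, 22]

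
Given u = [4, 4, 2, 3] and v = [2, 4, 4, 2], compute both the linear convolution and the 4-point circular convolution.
Linear: y_lin[0] = 4×2 = 8; y_lin[1] = 4×4 + 4×2 = 24; y_lin[2] = 4×4 + 4×4 + 2×2 = 36; y_lin[3] = 4×2 + 4×4 + 2×4 + 3×2 = 38; y_lin[4] = 4×2 + 2×4 + 3×4 = 28; y_lin[5] = 2×2 + 3×4 = 16; y_lin[6] = 3×2 = 6 → [8, 24, 36, 38, 28, 16, 6]. Circular (length 4): y[0] = 4×2 + 4×2 + 2×4 + 3×4 = 36; y[1] = 4×4 + 4×2 + 2×2 + 3×4 = 40; y[2] = 4×4 + 4×4 + 2×2 + 3×2 = 42; y[3] = 4×2 + 4×4 + 2×4 + 3×2 = 38 → [36, 40, 42, 38]

Linear: [8, 24, 36, 38, 28, 16, 6], Circular: [36, 40, 42, 38]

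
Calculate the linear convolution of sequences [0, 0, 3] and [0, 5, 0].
y[0] = 0×0 = 0; y[1] = 0×5 + 0×0 = 0; y[2] = 0×0 + 0×5 + 3×0 = 0; y[3] = 0×0 + 3×5 = 15; y[4] = 3×0 = 0

[0, 0, 0, 15, 0]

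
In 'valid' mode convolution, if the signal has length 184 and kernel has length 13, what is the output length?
'Valid' mode counts only positions where the kernel fully overlaps the signal: m - n + 1 = 184 - 13 + 1 = 172

172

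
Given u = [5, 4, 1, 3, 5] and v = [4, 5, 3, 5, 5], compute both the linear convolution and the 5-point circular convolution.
Linear: y_lin[0] = 5×4 = 20; y_lin[1] = 5×5 + 4×4 = 41; y_lin[2] = 5×3 + 4×5 + 1×4 = 39; y_lin[3] = 5×5 + 4×3 + 1×5 + 3×4 = 54; y_lin[4] = 5×5 + 4×5 + 1×3 + 3×5 + 5×4 = 83; y_lin[5] = 4×5 + 1×5 + 3×3 + 5×5 = 59; y_lin[6] = 1×5 + 3×5 + 5×3 = 35; y_lin[7] = 3×5 + 5×5 = 40; y_lin[8] = 5×5 = 25 → [20, 41, 39, 54, 83, 59, 35, 40, 25]. Circular (length 5): y[0] = 5×4 + 4×5 + 1×5 + 3×3 + 5×5 = 79; y[1] = 5×5 + 4×4 + 1×5 + 3×5 + 5×3 = 76; y[2] = 5×3 + 4×5 + 1×4 + 3×5 + 5×5 = 79; y[3] = 5×5 + 4×3 + 1×5 + 3×4 + 5×5 = 79; y[4] = 5×5 + 4×5 + 1×3 + 3×5 + 5×4 = 83 → [79, 76, 79, 79, 83]

Linear: [20, 41, 39, 54, 83, 59, 35, 40, 25], Circular: [79, 76, 79, 79, 83]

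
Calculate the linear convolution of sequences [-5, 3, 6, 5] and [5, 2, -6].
y[0] = -5×5 = -25; y[1] = -5×2 + 3×5 = 5; y[2] = -5×-6 + 3×2 + 6×5 = 66; y[3] = 3×-6 + 6×2 + 5×5 = 19; y[4] = 6×-6 + 5×2 = -26; y[5] = 5×-6 = -30

[-25, 5, 66, 19, -26, -30]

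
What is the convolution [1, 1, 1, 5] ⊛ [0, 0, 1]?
y[0] = 1×0 = 0; y[1] = 1×0 + 1×0 = 0; y[2] = 1×1 + 1×0 + 1×0 = 1; y[3] = 1×1 + 1×0 + 5×0 = 1; y[4] = 1×1 + 5×0 = 1; y[5] = 5×1 = 5

[0, 0, 1, 1, 1, 5]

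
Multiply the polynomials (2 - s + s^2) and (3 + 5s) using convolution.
Ascending coefficients: a = [2, -1, 1], b = [3, 5]. c[0] = 2×3 = 6; c[1] = 2×5 + -1×3 = 7; c[2] = -1×5 + 1×3 = -2; c[3] = 1×5 = 5. Result coefficients: [6, 7, -2, 5] → 6 + 7s - 2s^2 + 5s^3

6 + 7s - 2s^2 + 5s^3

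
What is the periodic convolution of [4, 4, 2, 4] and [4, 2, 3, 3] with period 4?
Use y[k] = Σ_j f[j]·g[(k-j) mod 4]. y[0] = 4×4 + 4×3 + 2×3 + 4×2 = 42; y[1] = 4×2 + 4×4 + 2×3 + 4×3 = 42; y[2] = 4×3 + 4×2 + 2×4 + 4×3 = 40; y[3] = 4×3 + 4×3 + 2×2 + 4×4 = 44. Result: [42, 42, 40, 44]

[42, 42, 40, 44]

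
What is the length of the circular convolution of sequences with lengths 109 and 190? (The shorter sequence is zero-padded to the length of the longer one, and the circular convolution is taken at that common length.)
Circular convolution (zero-padding the shorter input) has length max(m, n) = max(109, 190) = 190

190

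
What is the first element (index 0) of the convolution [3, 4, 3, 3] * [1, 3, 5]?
Use y[k] = Σ_i a[i]·b[k-i] at k=0. y[0] = 3×1 = 3

3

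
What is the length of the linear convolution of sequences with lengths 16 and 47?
Linear/full convolution length: m + n - 1 = 16 + 47 - 1 = 62

62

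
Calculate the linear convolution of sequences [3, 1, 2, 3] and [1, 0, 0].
y[0] = 3×1 = 3; y[1] = 3×0 + 1×1 = 1; y[2] = 3×0 + 1×0 + 2×1 = 2; y[3] = 1×0 + 2×0 + 3×1 = 3; y[4] = 2×0 + 3×0 = 0; y[5] = 3×0 = 0

[3, 1, 2, 3, 0, 0]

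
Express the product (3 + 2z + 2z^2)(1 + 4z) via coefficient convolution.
Ascending coefficients: a = [3, 2, 2], b = [1, 4]. c[0] = 3×1 = 3; c[1] = 3×4 + 2×1 = 14; c[2] = 2×4 + 2×1 = 10; c[3] = 2×4 = 8. Result coefficients: [3, 14, 10, 8] → 3 + 14z + 10z^2 + 8z^3

3 + 14z + 10z^2 + 8z^3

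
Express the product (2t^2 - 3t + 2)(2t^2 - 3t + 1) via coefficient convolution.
Ascending coefficients: a = [2, -3, 2], b = [1, -3, 2]. c[0] = 2×1 = 2; c[1] = 2×-3 + -3×1 = -9; c[2] = 2×2 + -3×-3 + 2×1 = 15; c[3] = -3×2 + 2×-3 = -12; c[4] = 2×2 = 4. Result coefficients: [2, -9, 15, -12, 4] → 4t^4 - 12t^3 + 15t^2 - 9t + 2

4t^4 - 12t^3 + 15t^2 - 9t + 2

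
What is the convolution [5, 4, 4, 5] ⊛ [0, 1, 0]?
y[0] = 5×0 = 0; y[1] = 5×1 + 4×0 = 5; y[2] = 5×0 + 4×1 + 4×0 = 4; y[3] = 4×0 + 4×1 + 5×0 = 4; y[4] = 4×0 + 5×1 = 5; y[5] = 5×0 = 0

[0, 5, 4, 4, 5, 0]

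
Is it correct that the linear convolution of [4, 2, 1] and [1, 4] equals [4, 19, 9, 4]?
Recompute linear convolution of [4, 2, 1] and [1, 4]: y[0] = 4×1 = 4; y[1] = 4×4 + 2×1 = 18; y[2] = 2×4 + 1×1 = 9; y[3] = 1×4 = 4 → [4, 18, 9, 4]. Compare to given [4, 19, 9, 4]: they differ at index 1: given 19, correct 18, so answer: No

No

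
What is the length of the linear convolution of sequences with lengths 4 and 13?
Linear/full convolution length: m + n - 1 = 4 + 13 - 1 = 16

16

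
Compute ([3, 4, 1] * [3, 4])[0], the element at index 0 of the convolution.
Use y[k] = Σ_i a[i]·b[k-i] at k=0. y[0] = 3×3 = 9

9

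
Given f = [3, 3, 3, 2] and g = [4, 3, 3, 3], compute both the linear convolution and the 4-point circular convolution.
Linear: y_lin[0] = 3×4 = 12; y_lin[1] = 3×3 + 3×4 = 21; y_lin[2] = 3×3 + 3×3 + 3×4 = 30; y_lin[3] = 3×3 + 3×3 + 3×3 + 2×4 = 35; y_lin[4] = 3×3 + 3×3 + 2×3 = 24; y_lin[5] = 3×3 + 2×3 = 15; y_lin[6] = 2×3 = 6 → [12, 21, 30, 35, 24, 15, 6]. Circular (length 4): y[0] = 3×4 + 3×3 + 3×3 + 2×3 = 36; y[1] = 3×3 + 3×4 + 3×3 + 2×3 = 36; y[2] = 3×3 + 3×3 + 3×4 + 2×3 = 36; y[3] = 3×3 + 3×3 + 3×3 + 2×4 = 35 → [36, 36, 36, 35]

Linear: [12, 21, 30, 35, 24, 15, 6], Circular: [36, 36, 36, 35]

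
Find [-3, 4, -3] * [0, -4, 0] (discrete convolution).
y[0] = -3×0 = 0; y[1] = -3×-4 + 4×0 = 12; y[2] = -3×0 + 4×-4 + -3×0 = -16; y[3] = 4×0 + -3×-4 = 12; y[4] = -3×0 = 0

[0, 12, -16, 12, 0]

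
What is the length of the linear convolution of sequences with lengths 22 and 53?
Linear/full convolution length: m + n - 1 = 22 + 53 - 1 = 74

74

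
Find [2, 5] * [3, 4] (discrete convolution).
y[0] = 2×3 = 6; y[1] = 2×4 + 5×3 = 23; y[2] = 5×4 = 20

[6, 23, 20]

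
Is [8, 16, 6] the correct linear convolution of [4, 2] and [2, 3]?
Recompute linear convolution of [4, 2] and [2, 3]: y[0] = 4×2 = 8; y[1] = 4×3 + 2×2 = 16; y[2] = 2×3 = 6 → [8, 16, 6]. Given [8, 16, 6] matches, so answer: Yes

Yes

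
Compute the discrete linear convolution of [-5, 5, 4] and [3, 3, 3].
y[0] = -5×3 = -15; y[1] = -5×3 + 5×3 = 0; y[2] = -5×3 + 5×3 + 4×3 = 12; y[3] = 5×3 + 4×3 = 27; y[4] = 4×3 = 12

[-15, 0, 12, 27, 12]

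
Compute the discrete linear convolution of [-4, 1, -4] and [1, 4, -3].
y[0] = -4×1 = -4; y[1] = -4×4 + 1×1 = -15; y[2] = -4×-3 + 1×4 + -4×1 = 12; y[3] = 1×-3 + -4×4 = -19; y[4] = -4×-3 = 12

[-4, -15, 12, -19, 12]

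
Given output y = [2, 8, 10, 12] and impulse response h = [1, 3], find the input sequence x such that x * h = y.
Deconvolve y=[2, 8, 10, 12] by h=[1, 3]. Since h[0]=1, solve forward: x[0] = y[0] / 1 = 2; x[1] = (y[1] - 2×3) / 1 = 2; x[2] = (y[2] - 2×3) / 1 = 4. So x = [2, 2, 4]. Check by forward convolution: y[0] = 2×1 = 2; y[1] = 2×3 + 2×1 = 8; y[2] = 2×3 + 4×1 = 10; y[3] = 4×3 = 12

[2, 2, 4]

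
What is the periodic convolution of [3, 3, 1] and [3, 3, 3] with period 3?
Use y[k] = Σ_j s[j]·t[(k-j) mod 3]. y[0] = 3×3 + 3×3 + 1×3 = 21; y[1] = 3×3 + 3×3 + 1×3 = 21; y[2] = 3×3 + 3×3 + 1×3 = 21. Result: [21, 21, 21]

[21, 21, 21]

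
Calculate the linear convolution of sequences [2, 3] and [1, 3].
y[0] = 2×1 = 2; y[1] = 2×3 + 3×1 = 9; y[2] = 3×3 = 9

[2, 9, 9]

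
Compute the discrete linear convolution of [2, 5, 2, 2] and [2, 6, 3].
y[0] = 2×2 = 4; y[1] = 2×6 + 5×2 = 22; y[2] = 2×3 + 5×6 + 2×2 = 40; y[3] = 5×3 + 2×6 + 2×2 = 31; y[4] = 2×3 + 2×6 = 18; y[5] = 2×3 = 6

[4, 22, 40, 31, 18, 6]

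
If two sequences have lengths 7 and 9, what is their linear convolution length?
Linear/full convolution length: m + n - 1 = 7 + 9 - 1 = 15

15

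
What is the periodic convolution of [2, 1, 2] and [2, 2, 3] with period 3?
Use y[k] = Σ_j u[j]·v[(k-j) mod 3]. y[0] = 2×2 + 1×3 + 2×2 = 11; y[1] = 2×2 + 1×2 + 2×3 = 12; y[2] = 2×3 + 1×2 + 2×2 = 12. Result: [11, 12, 12]

[11, 12, 12]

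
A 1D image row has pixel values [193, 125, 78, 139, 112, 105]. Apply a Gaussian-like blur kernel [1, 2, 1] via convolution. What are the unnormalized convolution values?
Convolve image row [193, 125, 78, 139, 112, 105] with kernel [1, 2, 1]: y[0] = 193×1 = 193; y[1] = 193×2 + 125×1 = 511; y[2] = 193×1 + 125×2 + 78×1 = 521; y[3] = 125×1 + 78×2 + 139×1 = 420; y[4] = 78×1 + 139×2 + 112×1 = 468; y[5] = 139×1 + 112×2 + 105×1 = 468; y[6] = 112×1 + 105×2 = 322; y[7] = 105×1 = 105 → [193, 511, 521, 420, 468, 468, 322, 105]. Normalization factor = sum(kernel) = 4.

[193, 511, 521, 420, 468, 468, 322, 105]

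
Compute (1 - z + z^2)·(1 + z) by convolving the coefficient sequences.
Ascending coefficients: a = [1, -1, 1], b = [1, 1]. c[0] = 1×1 = 1; c[1] = 1×1 + -1×1 = 0; c[2] = -1×1 + 1×1 = 0; c[3] = 1×1 = 1. Result coefficients: [1, 0, 0, 1] → 1 + z^3

1 + z^3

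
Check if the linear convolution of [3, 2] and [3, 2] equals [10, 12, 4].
Recompute linear convolution of [3, 2] and [3, 2]: y[0] = 3×3 = 9; y[1] = 3×2 + 2×3 = 12; y[2] = 2×2 = 4 → [9, 12, 4]. Compare to given [10, 12, 4]: they differ at index 0: given 10, correct 9, so answer: No

No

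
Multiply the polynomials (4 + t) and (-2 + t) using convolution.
Ascending coefficients: a = [4, 1], b = [-2, 1]. c[0] = 4×-2 = -8; c[1] = 4×1 + 1×-2 = 2; c[2] = 1×1 = 1. Result coefficients: [-8, 2, 1] → -8 + 2t + t^2

-8 + 2t + t^2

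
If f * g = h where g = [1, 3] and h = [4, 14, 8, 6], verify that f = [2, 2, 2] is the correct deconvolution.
Forward-compute [2, 2, 2] * [1, 3]: h[0] = 2×1 = 2; h[1] = 2×3 + 2×1 = 8; h[2] = 2×3 + 2×1 = 8; h[3] = 2×3 = 6 → [2, 8, 8, 6]. Does not match given h = [4, 14, 8, 6].

Not verified. [2, 2, 2] * [1, 3] = [2, 8, 8, 6], which differs from [4, 14, 8, 6] at index 0.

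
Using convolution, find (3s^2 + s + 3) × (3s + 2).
Ascending coefficients: a = [3, 1, 3], b = [2, 3]. c[0] = 3×2 = 6; c[1] = 3×3 + 1×2 = 11; c[2] = 1×3 + 3×2 = 9; c[3] = 3×3 = 9. Result coefficients: [6, 11, 9, 9] → 9s^3 + 9s^2 + 11s + 6

9s^3 + 9s^2 + 11s + 6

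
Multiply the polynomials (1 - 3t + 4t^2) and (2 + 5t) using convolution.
Ascending coefficients: a = [1, -3, 4], b = [2, 5]. c[0] = 1×2 = 2; c[1] = 1×5 + -3×2 = -1; c[2] = -3×5 + 4×2 = -7; c[3] = 4×5 = 20. Result coefficients: [2, -1, -7, 20] → 2 - t - 7t^2 + 20t^3

2 - t - 7t^2 + 20t^3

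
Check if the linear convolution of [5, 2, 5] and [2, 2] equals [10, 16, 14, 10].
Recompute linear convolution of [5, 2, 5] and [2, 2]: y[0] = 5×2 = 10; y[1] = 5×2 + 2×2 = 14; y[2] = 2×2 + 5×2 = 14; y[3] = 5×2 = 10 → [10, 14, 14, 10]. Compare to given [10, 16, 14, 10]: they differ at index 1: given 16, correct 14, so answer: No

No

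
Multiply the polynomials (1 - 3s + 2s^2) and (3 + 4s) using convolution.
Ascending coefficients: a = [1, -3, 2], b = [3, 4]. c[0] = 1×3 = 3; c[1] = 1×4 + -3×3 = -5; c[2] = -3×4 + 2×3 = -6; c[3] = 2×4 = 8. Result coefficients: [3, -5, -6, 8] → 3 - 5s - 6s^2 + 8s^3

3 - 5s - 6s^2 + 8s^3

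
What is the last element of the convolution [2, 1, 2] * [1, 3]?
Use y[k] = Σ_i a[i]·b[k-i] at k=3. y[3] = 2×3 = 6

6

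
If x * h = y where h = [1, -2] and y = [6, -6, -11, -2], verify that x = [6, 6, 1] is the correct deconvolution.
Forward-compute [6, 6, 1] * [1, -2]: y[0] = 6×1 = 6; y[1] = 6×-2 + 6×1 = -6; y[2] = 6×-2 + 1×1 = -11; y[3] = 1×-2 = -2 → [6, -6, -11, -2]. Matches given y = [6, -6, -11, -2], so verified.

Verified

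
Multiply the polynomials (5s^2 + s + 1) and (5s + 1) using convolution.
Ascending coefficients: a = [1, 1, 5], b = [1, 5]. c[0] = 1×1 = 1; c[1] = 1×5 + 1×1 = 6; c[2] = 1×5 + 5×1 = 10; c[3] = 5×5 = 25. Result coefficients: [1, 6, 10, 25] → 25s^3 + 10s^2 + 6s + 1

25s^3 + 10s^2 + 6s + 1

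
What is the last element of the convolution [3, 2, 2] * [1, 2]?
Use y[k] = Σ_i a[i]·b[k-i] at k=3. y[3] = 2×2 = 4

4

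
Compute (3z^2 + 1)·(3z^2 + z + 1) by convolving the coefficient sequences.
Ascending coefficients: a = [1, 0, 3], b = [1, 1, 3]. c[0] = 1×1 = 1; c[1] = 1×1 + 0×1 = 1; c[2] = 1×3 + 0×1 + 3×1 = 6; c[3] = 0×3 + 3×1 = 3; c[4] = 3×3 = 9. Result coefficients: [1, 1, 6, 3, 9] → 9z^4 + 3z^3 + 6z^2 + z + 1

9z^4 + 3z^3 + 6z^2 + z + 1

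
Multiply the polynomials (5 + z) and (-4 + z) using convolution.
Ascending coefficients: a = [5, 1], b = [-4, 1]. c[0] = 5×-4 = -20; c[1] = 5×1 + 1×-4 = 1; c[2] = 1×1 = 1. Result coefficients: [-20, 1, 1] → -20 + z + z^2

-20 + z + z^2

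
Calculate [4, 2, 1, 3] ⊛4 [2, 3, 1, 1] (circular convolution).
Use y[k] = Σ_j f[j]·g[(k-j) mod 4]. y[0] = 4×2 + 2×1 + 1×1 + 3×3 = 20; y[1] = 4×3 + 2×2 + 1×1 + 3×1 = 20; y[2] = 4×1 + 2×3 + 1×2 + 3×1 = 15; y[3] = 4×1 + 2×1 + 1×3 + 3×2 = 15. Result: [20, 20, 15, 15]

[20, 20, 15, 15]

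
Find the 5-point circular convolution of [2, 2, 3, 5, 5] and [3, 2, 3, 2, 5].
Use y[k] = Σ_j x[j]·h[(k-j) mod 5]. y[0] = 2×3 + 2×5 + 3×2 + 5×3 + 5×2 = 47; y[1] = 2×2 + 2×3 + 3×5 + 5×2 + 5×3 = 50; y[2] = 2×3 + 2×2 + 3×3 + 5×5 + 5×2 = 54; y[3] = 2×2 + 2×3 + 3×2 + 5×3 + 5×5 = 56; y[4] = 2×5 + 2×2 + 3×3 + 5×2 + 5×3 = 48. Result: [47, 50, 54, 56, 48]

[47, 50, 54, 56, 48]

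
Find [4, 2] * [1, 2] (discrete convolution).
y[0] = 4×1 = 4; y[1] = 4×2 + 2×1 = 10; y[2] = 2×2 = 4

[4, 10, 4]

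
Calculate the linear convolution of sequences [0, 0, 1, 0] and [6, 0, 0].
y[0] = 0×6 = 0; y[1] = 0×0 + 0×6 = 0; y[2] = 0×0 + 0×0 + 1×6 = 6; y[3] = 0×0 + 1×0 + 0×6 = 0; y[4] = 1×0 + 0×0 = 0; y[5] = 0×0 = 0

[0, 0, 6, 0, 0, 0]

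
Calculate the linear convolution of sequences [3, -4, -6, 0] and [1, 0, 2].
y[0] = 3×1 = 3; y[1] = 3×0 + -4×1 = -4; y[2] = 3×2 + -4×0 + -6×1 = 0; y[3] = -4×2 + -6×0 + 0×1 = -8; y[4] = -6×2 + 0×0 = -12; y[5] = 0×2 = 0

[3, -4, 0, -8, -12, 0]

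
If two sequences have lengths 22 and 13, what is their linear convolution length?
Linear/full convolution length: m + n - 1 = 22 + 13 - 1 = 34

34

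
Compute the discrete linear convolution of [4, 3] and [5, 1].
y[0] = 4×5 = 20; y[1] = 4×1 + 3×5 = 19; y[2] = 3×1 = 3

[20, 19, 3]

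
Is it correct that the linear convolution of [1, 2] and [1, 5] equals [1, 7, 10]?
Recompute linear convolution of [1, 2] and [1, 5]: y[0] = 1×1 = 1; y[1] = 1×5 + 2×1 = 7; y[2] = 2×5 = 10 → [1, 7, 10]. Given [1, 7, 10] matches, so answer: Yes

Yes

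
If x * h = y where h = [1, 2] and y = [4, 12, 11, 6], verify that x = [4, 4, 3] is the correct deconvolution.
Forward-compute [4, 4, 3] * [1, 2]: y[0] = 4×1 = 4; y[1] = 4×2 + 4×1 = 12; y[2] = 4×2 + 3×1 = 11; y[3] = 3×2 = 6 → [4, 12, 11, 6]. Matches given y = [4, 12, 11, 6], so verified.

Verified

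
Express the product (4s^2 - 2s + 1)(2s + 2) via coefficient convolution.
Ascending coefficients: a = [1, -2, 4], b = [2, 2]. c[0] = 1×2 = 2; c[1] = 1×2 + -2×2 = -2; c[2] = -2×2 + 4×2 = 4; c[3] = 4×2 = 8. Result coefficients: [2, -2, 4, 8] → 8s^3 + 4s^2 - 2s + 2

8s^3 + 4s^2 - 2s + 2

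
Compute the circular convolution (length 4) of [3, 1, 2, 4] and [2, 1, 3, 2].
Use y[k] = Σ_j s[j]·t[(k-j) mod 4]. y[0] = 3×2 + 1×2 + 2×3 + 4×1 = 18; y[1] = 3×1 + 1×2 + 2×2 + 4×3 = 21; y[2] = 3×3 + 1×1 + 2×2 + 4×2 = 22; y[3] = 3×2 + 1×3 + 2×1 + 4×2 = 19. Result: [18, 21, 22, 19]

[18, 21, 22, 19]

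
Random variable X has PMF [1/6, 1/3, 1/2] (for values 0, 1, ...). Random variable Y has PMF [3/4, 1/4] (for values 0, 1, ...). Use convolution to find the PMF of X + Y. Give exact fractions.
P(X+Y=k) = Σ_i P(X=i)·P(Y=k-i) — a convolution of [1/6, 1/3, 1/2] and [3/4, 1/4]. P(X+Y=0) = (1/6)×(3/4) = 1/8; P(X+Y=1) = (1/6)×(1/4) + (1/3)×(3/4) = 1/24 + 1/4 = 7/24; P(X+Y=2) = (1/3)×(1/4) + (1/2)×(3/4) = 1/12 + 3/8 = 11/24; P(X+Y=3) = (1/2)×(1/4) = 1/8. PMF: [1/8, 7/24, 11/24, 1/8] (sums to 1 ✓)

[1/8, 7/24, 11/24, 1/8]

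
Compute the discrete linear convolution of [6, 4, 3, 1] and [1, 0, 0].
y[0] = 6×1 = 6; y[1] = 6×0 + 4×1 = 4; y[2] = 6×0 + 4×0 + 3×1 = 3; y[3] = 4×0 + 3×0 + 1×1 = 1; y[4] = 3×0 + 1×0 = 0; y[5] = 1×0 = 0

[6, 4, 3, 1, 0, 0]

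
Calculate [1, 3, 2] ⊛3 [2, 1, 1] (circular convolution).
Use y[k] = Σ_j s[j]·t[(k-j) mod 3]. y[0] = 1×2 + 3×1 + 2×1 = 7; y[1] = 1×1 + 3×2 + 2×1 = 9; y[2] = 1×1 + 3×1 + 2×2 = 8. Result: [7, 9, 8]

[7, 9, 8]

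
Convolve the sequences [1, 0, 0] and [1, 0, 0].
y[0] = 1×1 = 1; y[1] = 1×0 + 0×1 = 0; y[2] = 1×0 + 0×0 + 0×1 = 0; y[3] = 0×0 + 0×0 = 0; y[4] = 0×0 = 0

[1, 0, 0, 0, 0]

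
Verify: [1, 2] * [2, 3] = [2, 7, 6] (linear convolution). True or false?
Recompute linear convolution of [1, 2] and [2, 3]: y[0] = 1×2 = 2; y[1] = 1×3 + 2×2 = 7; y[2] = 2×3 = 6 → [2, 7, 6]. Given [2, 7, 6] matches, so answer: Yes

Yes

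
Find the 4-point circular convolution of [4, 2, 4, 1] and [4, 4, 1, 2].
Use y[k] = Σ_j x[j]·h[(k-j) mod 4]. y[0] = 4×4 + 2×2 + 4×1 + 1×4 = 28; y[1] = 4×4 + 2×4 + 4×2 + 1×1 = 33; y[2] = 4×1 + 2×4 + 4×4 + 1×2 = 30; y[3] = 4×2 + 2×1 + 4×4 + 1×4 = 30. Result: [28, 33, 30, 30]

[28, 33, 30, 30]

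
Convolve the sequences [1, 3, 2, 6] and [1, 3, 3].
y[0] = 1×1 = 1; y[1] = 1×3 + 3×1 = 6; y[2] = 1×3 + 3×3 + 2×1 = 14; y[3] = 3×3 + 2×3 + 6×1 = 21; y[4] = 2×3 + 6×3 = 24; y[5] = 6×3 = 18

[1, 6, 14, 21, 24, 18]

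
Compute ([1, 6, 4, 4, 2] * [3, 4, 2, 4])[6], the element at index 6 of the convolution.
Use y[k] = Σ_i a[i]·b[k-i] at k=6. y[6] = 4×4 + 2×2 = 20

20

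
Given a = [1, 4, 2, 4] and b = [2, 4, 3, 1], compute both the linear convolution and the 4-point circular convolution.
Linear: y_lin[0] = 1×2 = 2; y_lin[1] = 1×4 + 4×2 = 12; y_lin[2] = 1×3 + 4×4 + 2×2 = 23; y_lin[3] = 1×1 + 4×3 + 2×4 + 4×2 = 29; y_lin[4] = 4×1 + 2×3 + 4×4 = 26; y_lin[5] = 2×1 + 4×3 = 14; y_lin[6] = 4×1 = 4 → [2, 12, 23, 29, 26, 14, 4]. Circular (length 4): y[0] = 1×2 + 4×1 + 2×3 + 4×4 = 28; y[1] = 1×4 + 4×2 + 2×1 + 4×3 = 26; y[2] = 1×3 + 4×4 + 2×2 + 4×1 = 27; y[3] = 1×1 + 4×3 + 2×4 + 4×2 = 29 → [28, 26, 27, 29]

Linear: [2, 12, 23, 29, 26, 14, 4], Circular: [28, 26, 27, 29]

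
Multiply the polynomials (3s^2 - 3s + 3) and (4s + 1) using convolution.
Ascending coefficients: a = [3, -3, 3], b = [1, 4]. c[0] = 3×1 = 3; c[1] = 3×4 + -3×1 = 9; c[2] = -3×4 + 3×1 = -9; c[3] = 3×4 = 12. Result coefficients: [3, 9, -9, 12] → 12s^3 - 9s^2 + 9s + 3

12s^3 - 9s^2 + 9s + 3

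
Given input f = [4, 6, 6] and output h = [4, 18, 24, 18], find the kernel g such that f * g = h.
Output length 4 = len(f) + len(g) - 1 ⇒ len(g) = 2. Solve g forward using g[k] = (h[k] - Σ_{i≥1} f[i]·g[k-i]) / f[0]: g[0] = h[0] / f[0] = 4 / 4 = 1; g[1] = (h[1] - 6×1) / f[0] = (18 - 6×1) / 4 = 3. So g = [1, 3]. Forward-check [4, 6, 6] * [1, 3]: h[0] = 4×1 = 4; h[1] = 4×3 + 6×1 = 18; h[2] = 6×3 + 6×1 = 24; h[3] = 6×3 = 18 → [4, 18, 24, 18] ✓

[1, 3]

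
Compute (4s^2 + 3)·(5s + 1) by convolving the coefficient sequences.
Ascending coefficients: a = [3, 0, 4], b = [1, 5]. c[0] = 3×1 = 3; c[1] = 3×5 + 0×1 = 15; c[2] = 0×5 + 4×1 = 4; c[3] = 4×5 = 20. Result coefficients: [3, 15, 4, 20] → 20s^3 + 4s^2 + 15s + 3

20s^3 + 4s^2 + 15s + 3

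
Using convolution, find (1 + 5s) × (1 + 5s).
Ascending coefficients: a = [1, 5], b = [1, 5]. c[0] = 1×1 = 1; c[1] = 1×5 + 5×1 = 10; c[2] = 5×5 = 25. Result coefficients: [1, 10, 25] → 1 + 10s + 25s^2

1 + 10s + 25s^2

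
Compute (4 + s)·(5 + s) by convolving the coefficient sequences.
Ascending coefficients: a = [4, 1], b = [5, 1]. c[0] = 4×5 = 20; c[1] = 4×1 + 1×5 = 9; c[2] = 1×1 = 1. Result coefficients: [20, 9, 1] → 20 + 9s + s^2

20 + 9s + s^2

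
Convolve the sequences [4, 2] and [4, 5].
y[0] = 4×4 = 16; y[1] = 4×5 + 2×4 = 28; y[2] = 2×5 = 10

[16, 28, 10]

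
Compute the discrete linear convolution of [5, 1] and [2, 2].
y[0] = 5×2 = 10; y[1] = 5×2 + 1×2 = 12; y[2] = 1×2 = 2

[10, 12, 2]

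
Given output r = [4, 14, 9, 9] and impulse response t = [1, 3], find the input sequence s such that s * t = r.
Deconvolve r=[4, 14, 9, 9] by t=[1, 3]. Since t[0]=1, solve forward: s[0] = r[0] / 1 = 4; s[1] = (r[1] - 4×3) / 1 = 2; s[2] = (r[2] - 2×3) / 1 = 3. So s = [4, 2, 3]. Check by forward convolution: r[0] = 4×1 = 4; r[1] = 4×3 + 2×1 = 14; r[2] = 2×3 + 3×1 = 9; r[3] = 3×3 = 9

[4, 2, 3]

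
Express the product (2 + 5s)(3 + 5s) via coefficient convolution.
Ascending coefficients: a = [2, 5], b = [3, 5]. c[0] = 2×3 = 6; c[1] = 2×5 + 5×3 = 25; c[2] = 5×5 = 25. Result coefficients: [6, 25, 25] → 6 + 25s + 25s^2

6 + 25s + 25s^2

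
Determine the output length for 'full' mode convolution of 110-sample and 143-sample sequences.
Linear/full convolution length: m + n - 1 = 110 + 143 - 1 = 252

252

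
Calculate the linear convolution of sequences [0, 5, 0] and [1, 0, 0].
y[0] = 0×1 = 0; y[1] = 0×0 + 5×1 = 5; y[2] = 0×0 + 5×0 + 0×1 = 0; y[3] = 5×0 + 0×0 = 0; y[4] = 0×0 = 0

[0, 5, 0, 0, 0]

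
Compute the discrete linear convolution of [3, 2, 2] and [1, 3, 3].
y[0] = 3×1 = 3; y[1] = 3×3 + 2×1 = 11; y[2] = 3×3 + 2×3 + 2×1 = 17; y[3] = 2×3 + 2×3 = 12; y[4] = 2×3 = 6

[3, 11, 17, 12, 6]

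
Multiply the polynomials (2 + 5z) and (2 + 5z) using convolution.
Ascending coefficients: a = [2, 5], b = [2, 5]. c[0] = 2×2 = 4; c[1] = 2×5 + 5×2 = 20; c[2] = 5×5 = 25. Result coefficients: [4, 20, 25] → 4 + 20z + 25z^2

4 + 20z + 25z^2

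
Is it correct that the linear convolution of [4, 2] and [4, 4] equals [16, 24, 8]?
Recompute linear convolution of [4, 2] and [4, 4]: y[0] = 4×4 = 16; y[1] = 4×4 + 2×4 = 24; y[2] = 2×4 = 8 → [16, 24, 8]. Given [16, 24, 8] matches, so answer: Yes

Yes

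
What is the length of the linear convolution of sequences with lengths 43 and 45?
Linear/full convolution length: m + n - 1 = 43 + 45 - 1 = 87

87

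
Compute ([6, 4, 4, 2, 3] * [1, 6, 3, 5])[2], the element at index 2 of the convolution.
Use y[k] = Σ_i a[i]·b[k-i] at k=2. y[2] = 6×3 + 4×6 + 4×1 = 46

46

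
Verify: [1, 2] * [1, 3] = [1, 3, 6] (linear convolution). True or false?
Recompute linear convolution of [1, 2] and [1, 3]: y[0] = 1×1 = 1; y[1] = 1×3 + 2×1 = 5; y[2] = 2×3 = 6 → [1, 5, 6]. Compare to given [1, 3, 6]: they differ at index 1: given 3, correct 5, so answer: No

No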